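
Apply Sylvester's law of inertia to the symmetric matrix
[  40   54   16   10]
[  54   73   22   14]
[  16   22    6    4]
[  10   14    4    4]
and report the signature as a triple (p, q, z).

step 0: pivot 40 → sign +
step 1: pivot 1/10 → sign +
step 2: pivot -2 → sign −
step 3: pivot 1 → sign +
signature = (3, 1, 0)

Answer: (3, 1, 0)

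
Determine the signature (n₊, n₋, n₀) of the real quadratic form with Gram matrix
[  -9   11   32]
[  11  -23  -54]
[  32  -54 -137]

step 0: pivot -9 → sign −
step 1: pivot -86/9 → sign −
step 2: pivot -1/43 → sign −
signature = (0, 3, 0)

Answer: (0, 3, 0)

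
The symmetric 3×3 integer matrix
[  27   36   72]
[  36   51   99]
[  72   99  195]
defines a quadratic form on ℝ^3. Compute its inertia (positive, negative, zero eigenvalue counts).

step 0: pivot 27 → sign +
step 1: pivot 3 → sign +
step 2: row/col 2 already zero → sign 0
signature = (2, 0, 1)

Answer: (2, 0, 1)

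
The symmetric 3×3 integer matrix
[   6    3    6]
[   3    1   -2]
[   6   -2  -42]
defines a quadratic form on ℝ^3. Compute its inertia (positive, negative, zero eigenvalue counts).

step 0: pivot 6 → sign +
step 1: pivot -1/2 → sign −
step 2: pivot 2 → sign +
signature = (2, 1, 0)

Answer: (2, 1, 0)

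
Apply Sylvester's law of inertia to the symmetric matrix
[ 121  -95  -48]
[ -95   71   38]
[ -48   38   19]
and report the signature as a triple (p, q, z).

step 0: pivot 121 → sign +
step 1: pivot -434/121 → sign −
step 2: pivot -3/217 → sign −
signature = (1, 2, 0)

Answer: (1, 2, 0)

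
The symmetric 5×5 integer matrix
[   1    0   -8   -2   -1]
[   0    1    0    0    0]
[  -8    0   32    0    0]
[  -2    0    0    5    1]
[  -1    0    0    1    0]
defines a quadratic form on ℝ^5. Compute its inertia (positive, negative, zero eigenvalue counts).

step 0: pivot 1 → sign +
step 1: pivot 1 → sign +
step 2: pivot -32 → sign −
step 3: pivot 9 → sign +
step 4: row/col 4 already zero → sign 0
signature = (3, 1, 1)

Answer: (3, 1, 1)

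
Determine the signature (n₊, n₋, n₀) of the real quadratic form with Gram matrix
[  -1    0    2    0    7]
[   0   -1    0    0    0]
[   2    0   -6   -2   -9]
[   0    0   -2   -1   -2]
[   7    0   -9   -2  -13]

step 0: pivot -1 → sign −
step 1: pivot -1 → sign −
step 2: pivot -2 → sign −
step 3: pivot 1 → sign +
step 4: pivot -1/2 → sign −
signature = (1, 4, 0)

Answer: (1, 4, 0)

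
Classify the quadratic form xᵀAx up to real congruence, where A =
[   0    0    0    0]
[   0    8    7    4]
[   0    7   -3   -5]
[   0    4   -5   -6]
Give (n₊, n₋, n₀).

Answer: (1, 2, 1)

Derivation:
step 0: pivot 8 → sign +
step 1: pivot -73/8 → sign −
step 2: pivot -6/73 → sign −
step 3: row/col 3 already zero → sign 0
signature = (1, 2, 1)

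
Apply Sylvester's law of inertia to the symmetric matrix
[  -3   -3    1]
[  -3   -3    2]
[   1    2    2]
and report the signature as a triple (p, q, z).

step 0: pivot -3 → sign −
step 1: pivot 7/3 → sign +
step 2: pivot -3/7 → sign −
signature = (1, 2, 0)

Answer: (1, 2, 0)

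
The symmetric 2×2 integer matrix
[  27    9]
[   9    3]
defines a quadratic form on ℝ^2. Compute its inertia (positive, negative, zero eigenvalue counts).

step 0: pivot 27 → sign +
step 1: row/col 1 already zero → sign 0
signature = (1, 0, 1)

Answer: (1, 0, 1)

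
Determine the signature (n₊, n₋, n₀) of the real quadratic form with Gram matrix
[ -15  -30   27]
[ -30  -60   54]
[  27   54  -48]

Answer: (1, 1, 1)

Derivation:
step 0: pivot -15 → sign −
step 1: pivot 3/5 → sign +
step 2: row/col 2 already zero → sign 0
signature = (1, 1, 1)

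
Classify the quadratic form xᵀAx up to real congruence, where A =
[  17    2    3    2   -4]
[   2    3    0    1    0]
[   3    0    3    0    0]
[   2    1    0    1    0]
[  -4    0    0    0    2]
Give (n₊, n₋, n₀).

step 0: pivot 17 → sign +
step 1: pivot 47/17 → sign +
step 2: pivot 114/47 → sign +
step 3: pivot 10/19 → sign +
step 4: pivot 2/5 → sign +
signature = (5, 0, 0)

Answer: (5, 0, 0)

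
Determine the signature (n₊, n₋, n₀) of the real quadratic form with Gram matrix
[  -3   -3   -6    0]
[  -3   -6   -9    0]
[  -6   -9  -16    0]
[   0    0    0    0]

Answer: (0, 3, 1)

Derivation:
step 0: pivot -3 → sign −
step 1: pivot -3 → sign −
step 2: pivot -1 → sign −
step 3: row/col 3 already zero → sign 0
signature = (0, 3, 1)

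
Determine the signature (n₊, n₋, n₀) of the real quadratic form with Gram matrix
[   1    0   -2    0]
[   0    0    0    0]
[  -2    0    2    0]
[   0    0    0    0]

step 0: pivot 1 → sign +
step 1: pivot -2 → sign −
step 2: row/col 2 already zero → sign 0
step 3: row/col 3 already zero → sign 0
signature = (1, 1, 2)

Answer: (1, 1, 2)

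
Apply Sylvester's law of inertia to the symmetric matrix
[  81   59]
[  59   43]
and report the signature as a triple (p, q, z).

step 0: pivot 81 → sign +
step 1: pivot 2/81 → sign +
signature = (2, 0, 0)

Answer: (2, 0, 0)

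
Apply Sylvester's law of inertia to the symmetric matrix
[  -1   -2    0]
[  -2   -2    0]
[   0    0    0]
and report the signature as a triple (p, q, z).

Answer: (1, 1, 1)

Derivation:
step 0: pivot -1 → sign −
step 1: pivot 2 → sign +
step 2: row/col 2 already zero → sign 0
signature = (1, 1, 1)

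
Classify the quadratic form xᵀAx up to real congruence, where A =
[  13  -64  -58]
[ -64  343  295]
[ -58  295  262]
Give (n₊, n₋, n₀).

Answer: (3, 0, 0)

Derivation:
step 0: pivot 13 → sign +
step 1: pivot 363/13 → sign +
step 2: pivot 3/121 → sign +
signature = (3, 0, 0)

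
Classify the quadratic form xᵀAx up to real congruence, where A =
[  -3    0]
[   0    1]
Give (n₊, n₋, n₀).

Answer: (1, 1, 0)

Derivation:
step 0: pivot -3 → sign −
step 1: pivot 1 → sign +
signature = (1, 1, 0)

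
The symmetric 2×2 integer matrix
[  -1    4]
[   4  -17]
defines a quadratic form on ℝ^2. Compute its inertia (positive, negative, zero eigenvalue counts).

Answer: (0, 2, 0)

Derivation:
step 0: pivot -1 → sign −
step 1: pivot -1 → sign −
signature = (0, 2, 0)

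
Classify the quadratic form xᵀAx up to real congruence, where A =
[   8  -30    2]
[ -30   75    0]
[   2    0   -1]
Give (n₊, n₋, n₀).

step 0: pivot 8 → sign +
step 1: pivot -75/2 → sign −
step 2: row/col 2 already zero → sign 0
signature = (1, 1, 1)

Answer: (1, 1, 1)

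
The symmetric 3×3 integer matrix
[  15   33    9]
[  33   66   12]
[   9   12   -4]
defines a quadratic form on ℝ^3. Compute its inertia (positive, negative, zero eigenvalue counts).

Answer: (1, 2, 0)

Derivation:
step 0: pivot 15 → sign +
step 1: pivot -33/5 → sign −
step 2: pivot -2/11 → sign −
signature = (1, 2, 0)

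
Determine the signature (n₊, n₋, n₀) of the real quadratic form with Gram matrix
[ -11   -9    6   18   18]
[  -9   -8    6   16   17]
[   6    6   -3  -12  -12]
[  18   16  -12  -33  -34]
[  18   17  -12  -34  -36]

Answer: (2, 3, 0)

Derivation:
step 0: pivot -11 → sign −
step 1: pivot -7/11 → sign −
step 2: pivot 15/7 → sign +
step 3: pivot -1 → sign −
step 4: pivot 1/5 → sign +
signature = (2, 3, 0)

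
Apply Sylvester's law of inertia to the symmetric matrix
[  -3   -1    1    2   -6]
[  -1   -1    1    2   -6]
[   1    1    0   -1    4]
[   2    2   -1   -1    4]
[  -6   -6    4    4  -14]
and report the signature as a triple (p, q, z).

step 0: pivot -3 → sign −
step 1: pivot -2/3 → sign −
step 2: pivot 1 → sign +
step 3: pivot 2 → sign +
step 4: row/col 4 already zero → sign 0
signature = (2, 2, 1)

Answer: (2, 2, 1)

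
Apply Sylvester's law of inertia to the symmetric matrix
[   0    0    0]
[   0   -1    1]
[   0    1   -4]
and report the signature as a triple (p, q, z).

step 0: pivot -1 → sign −
step 1: pivot -3 → sign −
step 2: row/col 2 already zero → sign 0
signature = (0, 2, 1)

Answer: (0, 2, 1)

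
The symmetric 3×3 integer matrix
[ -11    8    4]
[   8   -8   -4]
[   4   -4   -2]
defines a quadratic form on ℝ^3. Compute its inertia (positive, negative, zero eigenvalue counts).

step 0: pivot -11 → sign −
step 1: pivot -24/11 → sign −
step 2: row/col 2 already zero → sign 0
signature = (0, 2, 1)

Answer: (0, 2, 1)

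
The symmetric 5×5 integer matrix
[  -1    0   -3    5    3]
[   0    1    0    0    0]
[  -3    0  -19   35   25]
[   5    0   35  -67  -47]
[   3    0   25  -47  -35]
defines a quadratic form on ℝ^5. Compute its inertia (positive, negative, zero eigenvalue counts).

step 0: pivot -1 → sign −
step 1: pivot 1 → sign +
step 2: pivot -10 → sign −
step 3: pivot -2 → sign −
step 4: pivot -2/5 → sign −
signature = (1, 4, 0)

Answer: (1, 4, 0)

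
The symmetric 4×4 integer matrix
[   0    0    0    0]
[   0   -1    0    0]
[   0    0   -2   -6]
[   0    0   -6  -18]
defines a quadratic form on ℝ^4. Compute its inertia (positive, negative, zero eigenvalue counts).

Answer: (0, 2, 2)

Derivation:
step 0: pivot -1 → sign −
step 1: pivot -2 → sign −
step 2: row/col 2 already zero → sign 0
step 3: row/col 3 already zero → sign 0
signature = (0, 2, 2)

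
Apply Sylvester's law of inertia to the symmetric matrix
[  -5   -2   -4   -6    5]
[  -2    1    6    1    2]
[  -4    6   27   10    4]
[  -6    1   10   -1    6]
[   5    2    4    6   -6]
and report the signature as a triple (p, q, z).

Answer: (1, 4, 0)

Derivation:
step 0: pivot -5 → sign −
step 1: pivot 9/5 → sign +
step 2: pivot -17/9 → sign −
step 3: pivot -2/17 → sign −
step 4: pivot -1 → sign −
signature = (1, 4, 0)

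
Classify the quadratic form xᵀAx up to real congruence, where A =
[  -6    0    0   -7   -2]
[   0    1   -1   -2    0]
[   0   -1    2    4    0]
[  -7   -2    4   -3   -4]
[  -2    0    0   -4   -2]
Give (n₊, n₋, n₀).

Answer: (2, 3, 0)

Derivation:
step 0: pivot -6 → sign −
step 1: pivot 1 → sign +
step 2: pivot 1 → sign +
step 3: pivot -17/6 → sign −
step 4: pivot -6/17 → sign −
signature = (2, 3, 0)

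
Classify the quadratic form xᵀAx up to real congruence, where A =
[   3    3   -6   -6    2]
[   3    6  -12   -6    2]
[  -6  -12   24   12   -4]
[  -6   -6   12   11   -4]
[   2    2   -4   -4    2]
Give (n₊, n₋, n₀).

step 0: pivot 3 → sign +
step 1: pivot 3 → sign +
step 2: pivot -1 → sign −
step 3: pivot 2/3 → sign +
step 4: row/col 4 already zero → sign 0
signature = (3, 1, 1)

Answer: (3, 1, 1)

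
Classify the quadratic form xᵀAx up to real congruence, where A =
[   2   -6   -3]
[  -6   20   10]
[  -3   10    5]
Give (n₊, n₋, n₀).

Answer: (2, 0, 1)

Derivation:
step 0: pivot 2 → sign +
step 1: pivot 2 → sign +
step 2: row/col 2 already zero → sign 0
signature = (2, 0, 1)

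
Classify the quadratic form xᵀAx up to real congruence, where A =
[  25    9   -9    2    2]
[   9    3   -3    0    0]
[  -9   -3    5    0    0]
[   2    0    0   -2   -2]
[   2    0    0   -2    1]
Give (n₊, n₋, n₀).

step 0: pivot 25 → sign +
step 1: pivot -6/25 → sign −
step 2: pivot 2 → sign +
step 3: pivot 3 → sign +
step 4: row/col 4 already zero → sign 0
signature = (3, 1, 1)

Answer: (3, 1, 1)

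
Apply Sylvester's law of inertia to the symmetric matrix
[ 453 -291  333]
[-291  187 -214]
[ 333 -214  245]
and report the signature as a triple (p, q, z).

Answer: (3, 0, 0)

Derivation:
step 0: pivot 453 → sign +
step 1: pivot 10/151 → sign +
step 2: pivot 1/10 → sign +
signature = (3, 0, 0)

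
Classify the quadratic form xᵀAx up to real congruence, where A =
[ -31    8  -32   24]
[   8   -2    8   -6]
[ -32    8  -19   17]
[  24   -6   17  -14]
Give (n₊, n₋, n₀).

Answer: (3, 1, 0)

Derivation:
step 0: pivot -31 → sign −
step 1: pivot 2/31 → sign +
step 2: pivot 13 → sign +
step 3: pivot 3/13 → sign +
signature = (3, 1, 0)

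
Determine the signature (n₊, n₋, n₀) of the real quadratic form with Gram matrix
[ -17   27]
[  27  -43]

Answer: (0, 2, 0)

Derivation:
step 0: pivot -17 → sign −
step 1: pivot -2/17 → sign −
signature = (0, 2, 0)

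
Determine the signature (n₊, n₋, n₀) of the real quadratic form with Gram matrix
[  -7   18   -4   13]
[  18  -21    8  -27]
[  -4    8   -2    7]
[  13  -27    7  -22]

Answer: (3, 1, 0)

Derivation:
step 0: pivot -7 → sign −
step 1: pivot 177/7 → sign +
step 2: pivot 14/177 → sign +
step 3: pivot 3/14 → sign +
signature = (3, 1, 0)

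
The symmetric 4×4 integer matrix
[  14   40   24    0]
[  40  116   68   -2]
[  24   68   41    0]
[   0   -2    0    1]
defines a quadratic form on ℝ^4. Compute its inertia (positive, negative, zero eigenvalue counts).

Answer: (2, 1, 1)

Derivation:
step 0: pivot 14 → sign +
step 1: pivot 12/7 → sign +
step 2: pivot -1/3 → sign −
step 3: row/col 3 already zero → sign 0
signature = (2, 1, 1)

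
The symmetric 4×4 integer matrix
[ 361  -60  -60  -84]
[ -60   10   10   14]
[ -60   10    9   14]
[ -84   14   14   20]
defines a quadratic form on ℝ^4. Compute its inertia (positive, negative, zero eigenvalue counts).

Answer: (3, 1, 0)

Derivation:
step 0: pivot 361 → sign +
step 1: pivot 10/361 → sign +
step 2: pivot -1 → sign −
step 3: pivot 2/5 → sign +
signature = (3, 1, 0)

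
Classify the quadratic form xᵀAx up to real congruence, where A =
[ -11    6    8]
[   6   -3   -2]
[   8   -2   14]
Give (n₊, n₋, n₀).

Answer: (1, 2, 0)

Derivation:
step 0: pivot -11 → sign −
step 1: pivot 3/11 → sign +
step 2: pivot -2/3 → sign −
signature = (1, 2, 0)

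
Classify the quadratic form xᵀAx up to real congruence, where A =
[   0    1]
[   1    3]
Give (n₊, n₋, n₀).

step 0: pivot 3 → sign +
step 1: pivot -1/3 → sign −
signature = (1, 1, 0)

Answer: (1, 1, 0)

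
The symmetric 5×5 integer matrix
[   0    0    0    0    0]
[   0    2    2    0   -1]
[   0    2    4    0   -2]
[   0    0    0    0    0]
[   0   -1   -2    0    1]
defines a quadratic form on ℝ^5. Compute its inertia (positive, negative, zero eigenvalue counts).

Answer: (2, 0, 3)

Derivation:
step 0: pivot 2 → sign +
step 1: pivot 2 → sign +
step 2: row/col 2 already zero → sign 0
step 3: row/col 3 already zero → sign 0
step 4: row/col 4 already zero → sign 0
signature = (2, 0, 3)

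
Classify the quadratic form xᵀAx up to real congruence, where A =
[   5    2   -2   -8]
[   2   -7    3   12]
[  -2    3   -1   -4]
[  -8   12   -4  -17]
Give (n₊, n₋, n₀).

Answer: (2, 2, 0)

Derivation:
step 0: pivot 5 → sign +
step 1: pivot -39/5 → sign −
step 2: pivot 2/39 → sign +
step 3: pivot -1 → sign −
signature = (2, 2, 0)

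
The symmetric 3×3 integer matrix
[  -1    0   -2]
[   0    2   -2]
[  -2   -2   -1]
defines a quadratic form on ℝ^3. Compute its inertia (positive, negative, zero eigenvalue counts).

step 0: pivot -1 → sign −
step 1: pivot 2 → sign +
step 2: pivot 1 → sign +
signature = (2, 1, 0)

Answer: (2, 1, 0)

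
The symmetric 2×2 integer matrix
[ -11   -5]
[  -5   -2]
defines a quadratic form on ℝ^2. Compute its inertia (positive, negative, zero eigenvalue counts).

step 0: pivot -11 → sign −
step 1: pivot 3/11 → sign +
signature = (1, 1, 0)

Answer: (1, 1, 0)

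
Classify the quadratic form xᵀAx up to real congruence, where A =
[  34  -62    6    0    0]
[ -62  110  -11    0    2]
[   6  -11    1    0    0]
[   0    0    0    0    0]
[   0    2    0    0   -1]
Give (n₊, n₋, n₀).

Answer: (2, 2, 1)

Derivation:
step 0: pivot 34 → sign +
step 1: pivot -52/17 → sign −
step 2: pivot -3/52 → sign −
step 3: pivot 1/3 → sign +
step 4: row/col 4 already zero → sign 0
signature = (2, 2, 1)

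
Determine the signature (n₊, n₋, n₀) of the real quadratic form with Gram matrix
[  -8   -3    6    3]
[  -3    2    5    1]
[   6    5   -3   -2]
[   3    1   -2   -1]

step 0: pivot -8 → sign −
step 1: pivot 25/8 → sign +
step 2: pivot -23/25 → sign −
step 3: pivot 6/23 → sign +
signature = (2, 2, 0)

Answer: (2, 2, 0)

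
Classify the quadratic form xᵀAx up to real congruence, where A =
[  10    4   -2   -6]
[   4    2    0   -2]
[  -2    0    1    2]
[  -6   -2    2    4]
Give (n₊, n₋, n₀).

Answer: (2, 1, 1)

Derivation:
step 0: pivot 10 → sign +
step 1: pivot 2/5 → sign +
step 2: pivot -1 → sign −
step 3: row/col 3 already zero → sign 0
signature = (2, 1, 1)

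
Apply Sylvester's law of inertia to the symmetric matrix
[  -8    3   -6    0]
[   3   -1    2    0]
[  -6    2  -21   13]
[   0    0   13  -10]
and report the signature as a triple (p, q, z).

Answer: (1, 3, 0)

Derivation:
step 0: pivot -8 → sign −
step 1: pivot 1/8 → sign +
step 2: pivot -17 → sign −
step 3: pivot -1/17 → sign −
signature = (1, 3, 0)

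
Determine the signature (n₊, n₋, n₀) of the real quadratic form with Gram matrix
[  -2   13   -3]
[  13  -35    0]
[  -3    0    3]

step 0: pivot -2 → sign −
step 1: pivot 99/2 → sign +
step 2: pivot -2/11 → sign −
signature = (1, 2, 0)

Answer: (1, 2, 0)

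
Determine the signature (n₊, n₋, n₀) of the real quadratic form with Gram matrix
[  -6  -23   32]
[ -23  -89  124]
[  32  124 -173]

step 0: pivot -6 → sign −
step 1: pivot -5/6 → sign −
step 2: pivot -1/5 → sign −
signature = (0, 3, 0)

Answer: (0, 3, 0)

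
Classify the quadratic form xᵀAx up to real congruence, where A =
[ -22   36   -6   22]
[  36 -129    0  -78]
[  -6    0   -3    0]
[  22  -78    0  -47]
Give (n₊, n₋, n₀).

Answer: (1, 3, 0)

Derivation:
step 0: pivot -22 → sign −
step 1: pivot -771/11 → sign −
step 2: pivot 3/257 → sign +
step 3: pivot -1 → sign −
signature = (1, 3, 0)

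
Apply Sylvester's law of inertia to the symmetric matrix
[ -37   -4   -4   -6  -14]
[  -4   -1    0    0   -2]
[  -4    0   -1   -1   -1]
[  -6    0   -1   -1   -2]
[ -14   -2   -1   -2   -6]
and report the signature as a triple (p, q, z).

step 0: pivot -37 → sign −
step 1: pivot -21/37 → sign −
step 2: pivot -5/21 → sign −
step 3: pivot 4/5 → sign +
step 4: pivot -1/4 → sign −
signature = (1, 4, 0)

Answer: (1, 4, 0)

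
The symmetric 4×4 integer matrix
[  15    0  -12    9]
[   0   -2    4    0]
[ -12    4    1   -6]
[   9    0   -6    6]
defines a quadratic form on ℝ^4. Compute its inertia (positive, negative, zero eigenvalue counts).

step 0: pivot 15 → sign +
step 1: pivot -2 → sign −
step 2: pivot -3/5 → sign −
step 3: pivot 3 → sign +
signature = (2, 2, 0)

Answer: (2, 2, 0)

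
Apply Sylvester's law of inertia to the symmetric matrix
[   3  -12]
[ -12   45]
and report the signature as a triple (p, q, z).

Answer: (1, 1, 0)

Derivation:
step 0: pivot 3 → sign +
step 1: pivot -3 → sign −
signature = (1, 1, 0)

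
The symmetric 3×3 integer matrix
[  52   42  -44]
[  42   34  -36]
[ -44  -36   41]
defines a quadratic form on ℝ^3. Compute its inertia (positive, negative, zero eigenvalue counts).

Answer: (3, 0, 0)

Derivation:
step 0: pivot 52 → sign +
step 1: pivot 1/13 → sign +
step 2: pivot 1 → sign +
signature = (3, 0, 0)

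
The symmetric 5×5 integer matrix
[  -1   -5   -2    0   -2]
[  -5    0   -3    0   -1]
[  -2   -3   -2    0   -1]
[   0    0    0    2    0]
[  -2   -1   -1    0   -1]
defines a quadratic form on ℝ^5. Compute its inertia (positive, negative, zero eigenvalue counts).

step 0: pivot -1 → sign −
step 1: pivot 25 → sign +
step 2: pivot 1/25 → sign +
step 3: pivot 2 → sign +
step 4: pivot -6 → sign −
signature = (3, 2, 0)

Answer: (3, 2, 0)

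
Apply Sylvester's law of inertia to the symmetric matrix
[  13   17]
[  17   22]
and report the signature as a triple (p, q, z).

step 0: pivot 13 → sign +
step 1: pivot -3/13 → sign −
signature = (1, 1, 0)

Answer: (1, 1, 0)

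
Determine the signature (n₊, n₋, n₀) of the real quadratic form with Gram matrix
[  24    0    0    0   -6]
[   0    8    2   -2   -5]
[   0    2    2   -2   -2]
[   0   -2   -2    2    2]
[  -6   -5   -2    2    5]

step 0: pivot 24 → sign +
step 1: pivot 8 → sign +
step 2: pivot 3/2 → sign +
step 3: row/col 3 already zero → sign 0
step 4: row/col 4 already zero → sign 0
signature = (3, 0, 2)

Answer: (3, 0, 2)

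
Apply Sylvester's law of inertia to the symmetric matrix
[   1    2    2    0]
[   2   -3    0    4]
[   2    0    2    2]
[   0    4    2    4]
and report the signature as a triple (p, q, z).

Answer: (3, 1, 0)

Derivation:
step 0: pivot 1 → sign +
step 1: pivot -7 → sign −
step 2: pivot 2/7 → sign +
step 3: pivot 6 → sign +
signature = (3, 1, 0)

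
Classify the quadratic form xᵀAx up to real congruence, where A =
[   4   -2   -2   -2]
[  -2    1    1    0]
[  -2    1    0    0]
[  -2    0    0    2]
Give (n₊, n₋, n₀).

step 0: pivot 4 → sign +
step 1: pivot -1 → sign −
step 2: pivot 2 → sign +
step 3: pivot -1/2 → sign −
signature = (2, 2, 0)

Answer: (2, 2, 0)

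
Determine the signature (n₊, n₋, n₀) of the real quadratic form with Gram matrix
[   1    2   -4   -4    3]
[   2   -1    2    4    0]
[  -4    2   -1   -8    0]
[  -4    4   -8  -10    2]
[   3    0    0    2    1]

step 0: pivot 1 → sign +
step 1: pivot -5 → sign −
step 2: pivot 3 → sign +
step 3: pivot 14/5 → sign +
step 4: pivot -6/7 → sign −
signature = (3, 2, 0)

Answer: (3, 2, 0)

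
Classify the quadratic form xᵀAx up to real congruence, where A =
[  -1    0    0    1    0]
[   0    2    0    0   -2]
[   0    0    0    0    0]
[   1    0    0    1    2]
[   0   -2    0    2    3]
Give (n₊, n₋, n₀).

Answer: (2, 2, 1)

Derivation:
step 0: pivot -1 → sign −
step 1: pivot 2 → sign +
step 2: pivot 2 → sign +
step 3: pivot -1 → sign −
step 4: row/col 4 already zero → sign 0
signature = (2, 2, 1)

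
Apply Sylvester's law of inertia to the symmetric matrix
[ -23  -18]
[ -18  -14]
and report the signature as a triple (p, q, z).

Answer: (1, 1, 0)

Derivation:
step 0: pivot -23 → sign −
step 1: pivot 2/23 → sign +
signature = (1, 1, 0)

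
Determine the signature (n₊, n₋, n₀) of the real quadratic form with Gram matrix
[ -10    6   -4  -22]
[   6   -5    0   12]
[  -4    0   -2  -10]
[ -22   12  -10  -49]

Answer: (2, 2, 0)

Derivation:
step 0: pivot -10 → sign −
step 1: pivot -7/5 → sign −
step 2: pivot 26/7 → sign +
step 3: pivot 3/13 → sign +
signature = (2, 2, 0)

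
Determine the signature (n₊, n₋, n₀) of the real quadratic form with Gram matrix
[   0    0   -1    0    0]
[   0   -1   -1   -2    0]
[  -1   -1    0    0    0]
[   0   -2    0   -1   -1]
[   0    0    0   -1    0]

Answer: (2, 3, 0)

Derivation:
step 0: pivot -1 → sign −
step 1: pivot 1 → sign +
step 2: pivot -1 → sign −
step 3: pivot 3 → sign +
step 4: pivot -1/3 → sign −
signature = (2, 3, 0)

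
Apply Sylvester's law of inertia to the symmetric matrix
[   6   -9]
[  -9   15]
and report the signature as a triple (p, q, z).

Answer: (2, 0, 0)

Derivation:
step 0: pivot 6 → sign +
step 1: pivot 3/2 → sign +
signature = (2, 0, 0)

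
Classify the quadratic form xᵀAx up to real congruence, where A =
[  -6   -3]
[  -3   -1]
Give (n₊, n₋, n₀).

Answer: (1, 1, 0)

Derivation:
step 0: pivot -6 → sign −
step 1: pivot 1/2 → sign +
signature = (1, 1, 0)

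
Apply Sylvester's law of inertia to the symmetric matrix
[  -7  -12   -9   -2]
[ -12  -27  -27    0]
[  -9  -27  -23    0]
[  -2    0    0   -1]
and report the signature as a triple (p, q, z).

step 0: pivot -7 → sign −
step 1: pivot -45/7 → sign −
step 2: pivot 47/5 → sign +
step 3: pivot 1/47 → sign +
signature = (2, 2, 0)

Answer: (2, 2, 0)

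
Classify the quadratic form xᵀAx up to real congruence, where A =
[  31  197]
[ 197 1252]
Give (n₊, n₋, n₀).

Answer: (2, 0, 0)

Derivation:
step 0: pivot 31 → sign +
step 1: pivot 3/31 → sign +
signature = (2, 0, 0)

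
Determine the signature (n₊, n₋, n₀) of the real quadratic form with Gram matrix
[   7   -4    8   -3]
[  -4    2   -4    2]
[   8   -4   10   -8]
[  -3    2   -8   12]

step 0: pivot 7 → sign +
step 1: pivot -2/7 → sign −
step 2: pivot 2 → sign +
step 3: pivot 3 → sign +
signature = (3, 1, 0)

Answer: (3, 1, 0)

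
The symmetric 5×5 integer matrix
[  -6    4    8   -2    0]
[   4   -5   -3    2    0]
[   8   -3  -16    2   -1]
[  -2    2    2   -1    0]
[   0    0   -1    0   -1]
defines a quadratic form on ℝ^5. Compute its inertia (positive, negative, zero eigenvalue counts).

step 0: pivot -6 → sign −
step 1: pivot -7/3 → sign −
step 2: pivot -3 → sign −
step 3: pivot -1/7 → sign −
step 4: pivot -2/3 → sign −
signature = (0, 5, 0)

Answer: (0, 5, 0)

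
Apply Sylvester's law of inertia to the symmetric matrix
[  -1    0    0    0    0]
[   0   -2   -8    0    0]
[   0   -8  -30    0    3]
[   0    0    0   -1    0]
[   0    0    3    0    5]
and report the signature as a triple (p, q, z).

Answer: (2, 3, 0)

Derivation:
step 0: pivot -1 → sign −
step 1: pivot -2 → sign −
step 2: pivot 2 → sign +
step 3: pivot -1 → sign −
step 4: pivot 1/2 → sign +
signature = (2, 3, 0)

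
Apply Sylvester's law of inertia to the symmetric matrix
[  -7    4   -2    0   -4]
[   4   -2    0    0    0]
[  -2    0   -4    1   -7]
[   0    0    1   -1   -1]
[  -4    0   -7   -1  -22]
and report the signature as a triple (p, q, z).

Answer: (1, 4, 0)

Derivation:
step 0: pivot -7 → sign −
step 1: pivot 2/7 → sign +
step 2: pivot -8 → sign −
step 3: pivot -7/8 → sign −
step 4: pivot -3/7 → sign −
signature = (1, 4, 0)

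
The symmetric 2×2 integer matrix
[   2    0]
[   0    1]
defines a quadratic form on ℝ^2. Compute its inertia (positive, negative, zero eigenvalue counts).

Answer: (2, 0, 0)

Derivation:
step 0: pivot 2 → sign +
step 1: pivot 1 → sign +
signature = (2, 0, 0)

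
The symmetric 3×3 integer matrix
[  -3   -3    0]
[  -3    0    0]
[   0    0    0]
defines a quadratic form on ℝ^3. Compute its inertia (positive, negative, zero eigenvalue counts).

step 0: pivot -3 → sign −
step 1: pivot 3 → sign +
step 2: row/col 2 already zero → sign 0
signature = (1, 1, 1)

Answer: (1, 1, 1)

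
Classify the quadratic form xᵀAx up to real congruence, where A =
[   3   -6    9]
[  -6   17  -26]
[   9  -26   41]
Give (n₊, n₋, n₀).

step 0: pivot 3 → sign +
step 1: pivot 5 → sign +
step 2: pivot 6/5 → sign +
signature = (3, 0, 0)

Answer: (3, 0, 0)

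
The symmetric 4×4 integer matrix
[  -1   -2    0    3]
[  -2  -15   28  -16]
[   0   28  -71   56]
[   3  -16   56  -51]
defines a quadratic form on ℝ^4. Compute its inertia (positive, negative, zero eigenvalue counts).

step 0: pivot -1 → sign −
step 1: pivot -11 → sign −
step 2: pivot 3/11 → sign +
step 3: pivot 2 → sign +
signature = (2, 2, 0)

Answer: (2, 2, 0)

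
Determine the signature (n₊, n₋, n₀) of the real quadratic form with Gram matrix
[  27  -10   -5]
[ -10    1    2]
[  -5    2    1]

Answer: (2, 1, 0)

Derivation:
step 0: pivot 27 → sign +
step 1: pivot -73/27 → sign −
step 2: pivot 6/73 → sign +
signature = (2, 1, 0)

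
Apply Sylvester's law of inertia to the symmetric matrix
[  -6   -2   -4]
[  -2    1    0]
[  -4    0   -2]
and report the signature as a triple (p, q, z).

Answer: (1, 2, 0)

Derivation:
step 0: pivot -6 → sign −
step 1: pivot 5/3 → sign +
step 2: pivot -2/5 → sign −
signature = (1, 2, 0)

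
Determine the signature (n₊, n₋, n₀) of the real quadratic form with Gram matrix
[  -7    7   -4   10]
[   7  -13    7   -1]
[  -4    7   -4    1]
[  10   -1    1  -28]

Answer: (0, 3, 1)

Derivation:
step 0: pivot -7 → sign −
step 1: pivot -6 → sign −
step 2: pivot -3/14 → sign −
step 3: row/col 3 already zero → sign 0
signature = (0, 3, 1)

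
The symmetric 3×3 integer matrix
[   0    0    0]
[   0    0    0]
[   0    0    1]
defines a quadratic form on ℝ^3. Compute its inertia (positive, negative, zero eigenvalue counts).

Answer: (1, 0, 2)

Derivation:
step 0: pivot 1 → sign +
step 1: row/col 1 already zero → sign 0
step 2: row/col 2 already zero → sign 0
signature = (1, 0, 2)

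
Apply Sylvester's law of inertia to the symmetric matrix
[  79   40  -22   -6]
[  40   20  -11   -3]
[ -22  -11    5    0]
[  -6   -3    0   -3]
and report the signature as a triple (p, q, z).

Answer: (1, 3, 0)

Derivation:
step 0: pivot 79 → sign +
step 1: pivot -20/79 → sign −
step 2: pivot -21/20 → sign −
step 3: pivot -6/7 → sign −
signature = (1, 3, 0)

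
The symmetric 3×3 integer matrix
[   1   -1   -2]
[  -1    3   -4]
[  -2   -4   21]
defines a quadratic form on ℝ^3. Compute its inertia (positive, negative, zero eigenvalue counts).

Answer: (2, 1, 0)

Derivation:
step 0: pivot 1 → sign +
step 1: pivot 2 → sign +
step 2: pivot -1 → sign −
signature = (2, 1, 0)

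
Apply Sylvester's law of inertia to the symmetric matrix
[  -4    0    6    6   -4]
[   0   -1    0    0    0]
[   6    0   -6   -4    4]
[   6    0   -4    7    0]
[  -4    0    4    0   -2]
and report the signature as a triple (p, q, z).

Answer: (2, 3, 0)

Derivation:
step 0: pivot -4 → sign −
step 1: pivot -1 → sign −
step 2: pivot 3 → sign +
step 3: pivot 23/3 → sign +
step 4: pivot -6/23 → sign −
signature = (2, 3, 0)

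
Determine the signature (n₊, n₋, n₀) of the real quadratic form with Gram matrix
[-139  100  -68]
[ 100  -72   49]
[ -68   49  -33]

step 0: pivot -139 → sign −
step 1: pivot -8/139 → sign −
step 2: pivot 3/8 → sign +
signature = (1, 2, 0)

Answer: (1, 2, 0)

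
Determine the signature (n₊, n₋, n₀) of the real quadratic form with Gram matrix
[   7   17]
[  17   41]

Answer: (1, 1, 0)

Derivation:
step 0: pivot 7 → sign +
step 1: pivot -2/7 → sign −
signature = (1, 1, 0)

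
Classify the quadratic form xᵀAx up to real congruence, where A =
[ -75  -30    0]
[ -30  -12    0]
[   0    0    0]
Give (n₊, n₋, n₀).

Answer: (0, 1, 2)

Derivation:
step 0: pivot -75 → sign −
step 1: row/col 1 already zero → sign 0
step 2: row/col 2 already zero → sign 0
signature = (0, 1, 2)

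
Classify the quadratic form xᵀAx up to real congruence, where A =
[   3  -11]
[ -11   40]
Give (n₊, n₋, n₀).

step 0: pivot 3 → sign +
step 1: pivot -1/3 → sign −
signature = (1, 1, 0)

Answer: (1, 1, 0)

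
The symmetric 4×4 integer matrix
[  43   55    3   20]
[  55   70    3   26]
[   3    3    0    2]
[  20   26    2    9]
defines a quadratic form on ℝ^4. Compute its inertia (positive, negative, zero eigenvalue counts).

step 0: pivot 43 → sign +
step 1: pivot -15/43 → sign −
step 2: pivot 9/5 → sign +
step 3: pivot 1/9 → sign +
signature = (3, 1, 0)

Answer: (3, 1, 0)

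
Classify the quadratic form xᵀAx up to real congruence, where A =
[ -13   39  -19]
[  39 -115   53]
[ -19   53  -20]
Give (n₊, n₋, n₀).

step 0: pivot -13 → sign −
step 1: pivot 2 → sign +
step 2: pivot -3/13 → sign −
signature = (1, 2, 0)

Answer: (1, 2, 0)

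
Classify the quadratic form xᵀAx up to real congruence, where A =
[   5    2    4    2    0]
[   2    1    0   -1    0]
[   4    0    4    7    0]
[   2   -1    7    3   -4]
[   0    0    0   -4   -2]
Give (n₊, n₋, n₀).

Answer: (3, 2, 0)

Derivation:
step 0: pivot 5 → sign +
step 1: pivot 1/5 → sign +
step 2: pivot -12 → sign −
step 3: pivot -29/4 → sign −
step 4: pivot 6/29 → sign +
signature = (3, 2, 0)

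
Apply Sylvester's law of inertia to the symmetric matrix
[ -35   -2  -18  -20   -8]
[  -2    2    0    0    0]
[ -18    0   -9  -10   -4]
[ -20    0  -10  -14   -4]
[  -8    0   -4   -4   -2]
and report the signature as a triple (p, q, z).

step 0: pivot -35 → sign −
step 1: pivot 74/35 → sign +
step 2: pivot -9/37 → sign −
step 3: pivot -26/9 → sign −
step 4: pivot -2/13 → sign −
signature = (1, 4, 0)

Answer: (1, 4, 0)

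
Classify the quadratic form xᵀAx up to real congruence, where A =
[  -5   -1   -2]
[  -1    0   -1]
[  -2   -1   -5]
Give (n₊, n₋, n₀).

Answer: (1, 2, 0)

Derivation:
step 0: pivot -5 → sign −
step 1: pivot 1/5 → sign +
step 2: pivot -6 → sign −
signature = (1, 2, 0)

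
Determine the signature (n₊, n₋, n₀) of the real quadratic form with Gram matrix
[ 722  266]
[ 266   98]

step 0: pivot 722 → sign +
step 1: row/col 1 already zero → sign 0
signature = (1, 0, 1)

Answer: (1, 0, 1)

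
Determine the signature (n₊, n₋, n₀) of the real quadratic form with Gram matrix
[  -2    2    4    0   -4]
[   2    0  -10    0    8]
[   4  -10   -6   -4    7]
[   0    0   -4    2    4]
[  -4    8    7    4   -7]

Answer: (3, 2, 0)

Derivation:
step 0: pivot -2 → sign −
step 1: pivot 2 → sign +
step 2: pivot -16 → sign −
step 3: pivot 3 → sign +
step 4: pivot 1/24 → sign +
signature = (3, 2, 0)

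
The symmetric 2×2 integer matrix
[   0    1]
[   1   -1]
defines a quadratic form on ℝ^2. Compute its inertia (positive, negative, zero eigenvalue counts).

step 0: pivot -1 → sign −
step 1: pivot 1 → sign +
signature = (1, 1, 0)

Answer: (1, 1, 0)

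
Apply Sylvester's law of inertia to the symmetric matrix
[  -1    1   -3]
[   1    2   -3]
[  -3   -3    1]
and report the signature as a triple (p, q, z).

Answer: (1, 2, 0)

Derivation:
step 0: pivot -1 → sign −
step 1: pivot 3 → sign +
step 2: pivot -2 → sign −
signature = (1, 2, 0)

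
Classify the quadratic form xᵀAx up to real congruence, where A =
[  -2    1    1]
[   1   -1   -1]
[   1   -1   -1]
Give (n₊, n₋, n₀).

step 0: pivot -2 → sign −
step 1: pivot -1/2 → sign −
step 2: row/col 2 already zero → sign 0
signature = (0, 2, 1)

Answer: (0, 2, 1)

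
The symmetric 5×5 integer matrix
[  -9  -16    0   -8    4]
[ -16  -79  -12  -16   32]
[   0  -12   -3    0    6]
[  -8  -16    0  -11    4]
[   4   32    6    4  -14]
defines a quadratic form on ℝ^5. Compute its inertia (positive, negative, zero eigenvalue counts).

step 0: pivot -9 → sign −
step 1: pivot -455/9 → sign −
step 2: pivot -69/455 → sign −
step 3: pivot -61/23 → sign −
step 4: pivot 6/61 → sign +
signature = (1, 4, 0)

Answer: (1, 4, 0)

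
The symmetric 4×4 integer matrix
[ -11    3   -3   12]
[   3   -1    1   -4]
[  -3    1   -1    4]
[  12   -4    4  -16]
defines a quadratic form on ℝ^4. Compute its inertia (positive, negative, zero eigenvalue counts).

step 0: pivot -11 → sign −
step 1: pivot -2/11 → sign −
step 2: row/col 2 already zero → sign 0
step 3: row/col 3 already zero → sign 0
signature = (0, 2, 2)

Answer: (0, 2, 2)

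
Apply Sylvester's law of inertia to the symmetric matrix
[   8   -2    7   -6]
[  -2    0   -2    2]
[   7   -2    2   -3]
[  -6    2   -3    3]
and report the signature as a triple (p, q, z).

step 0: pivot 8 → sign +
step 1: pivot -1/2 → sign −
step 2: pivot -4 → sign −
step 3: row/col 3 already zero → sign 0
signature = (1, 2, 1)

Answer: (1, 2, 1)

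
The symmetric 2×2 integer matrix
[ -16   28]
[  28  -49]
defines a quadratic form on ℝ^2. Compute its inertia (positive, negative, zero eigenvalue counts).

step 0: pivot -16 → sign −
step 1: row/col 1 already zero → sign 0
signature = (0, 1, 1)

Answer: (0, 1, 1)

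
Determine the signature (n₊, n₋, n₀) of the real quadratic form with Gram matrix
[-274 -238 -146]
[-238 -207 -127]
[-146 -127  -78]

step 0: pivot -274 → sign −
step 1: pivot -37/137 → sign −
step 2: pivot -3/37 → sign −
signature = (0, 3, 0)

Answer: (0, 3, 0)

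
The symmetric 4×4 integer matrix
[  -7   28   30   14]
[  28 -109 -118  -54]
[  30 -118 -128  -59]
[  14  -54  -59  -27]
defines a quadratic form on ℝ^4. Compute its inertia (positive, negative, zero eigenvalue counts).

step 0: pivot -7 → sign −
step 1: pivot 3 → sign +
step 2: pivot -16/21 → sign −
step 3: pivot -3/16 → sign −
signature = (1, 3, 0)

Answer: (1, 3, 0)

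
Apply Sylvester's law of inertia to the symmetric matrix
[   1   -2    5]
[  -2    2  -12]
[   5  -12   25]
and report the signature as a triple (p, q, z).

step 0: pivot 1 → sign +
step 1: pivot -2 → sign −
step 2: pivot 2 → sign +
signature = (2, 1, 0)

Answer: (2, 1, 0)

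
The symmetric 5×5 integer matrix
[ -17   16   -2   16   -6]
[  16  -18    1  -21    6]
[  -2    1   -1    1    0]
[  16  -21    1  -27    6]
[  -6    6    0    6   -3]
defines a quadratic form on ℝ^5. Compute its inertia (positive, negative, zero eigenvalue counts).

step 0: pivot -17 → sign −
step 1: pivot -50/17 → sign −
step 2: pivot -1/2 → sign −
step 3: pivot 42/25 → sign +
step 4: pivot -3/7 → sign −
signature = (1, 4, 0)

Answer: (1, 4, 0)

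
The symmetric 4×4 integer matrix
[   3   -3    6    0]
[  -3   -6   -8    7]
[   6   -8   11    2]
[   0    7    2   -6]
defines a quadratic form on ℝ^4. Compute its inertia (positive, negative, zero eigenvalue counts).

Answer: (1, 3, 0)

Derivation:
step 0: pivot 3 → sign +
step 1: pivot -9 → sign −
step 2: pivot -5/9 → sign −
step 3: pivot -1/5 → sign −
signature = (1, 3, 0)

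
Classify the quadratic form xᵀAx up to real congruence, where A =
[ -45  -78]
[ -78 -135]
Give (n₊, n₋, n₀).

step 0: pivot -45 → sign −
step 1: pivot 1/5 → sign +
signature = (1, 1, 0)

Answer: (1, 1, 0)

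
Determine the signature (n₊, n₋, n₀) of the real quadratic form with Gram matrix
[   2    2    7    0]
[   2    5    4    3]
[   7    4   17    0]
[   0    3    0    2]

Answer: (2, 2, 0)

Derivation:
step 0: pivot 2 → sign +
step 1: pivot 3 → sign +
step 2: pivot -21/2 → sign −
step 3: pivot -1/7 → sign −
signature = (2, 2, 0)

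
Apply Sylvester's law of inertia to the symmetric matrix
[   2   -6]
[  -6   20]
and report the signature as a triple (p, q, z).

step 0: pivot 2 → sign +
step 1: pivot 2 → sign +
signature = (2, 0, 0)

Answer: (2, 0, 0)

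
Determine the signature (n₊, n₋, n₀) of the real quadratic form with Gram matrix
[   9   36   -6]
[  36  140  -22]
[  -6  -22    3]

step 0: pivot 9 → sign +
step 1: pivot -4 → sign −
step 2: row/col 2 already zero → sign 0
signature = (1, 1, 1)

Answer: (1, 1, 1)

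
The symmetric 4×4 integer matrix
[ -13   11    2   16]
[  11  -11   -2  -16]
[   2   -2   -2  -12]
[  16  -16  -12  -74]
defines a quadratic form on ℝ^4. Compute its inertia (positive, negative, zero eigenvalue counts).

Answer: (0, 4, 0)

Derivation:
step 0: pivot -13 → sign −
step 1: pivot -22/13 → sign −
step 2: pivot -18/11 → sign −
step 3: pivot -2/9 → sign −
signature = (0, 4, 0)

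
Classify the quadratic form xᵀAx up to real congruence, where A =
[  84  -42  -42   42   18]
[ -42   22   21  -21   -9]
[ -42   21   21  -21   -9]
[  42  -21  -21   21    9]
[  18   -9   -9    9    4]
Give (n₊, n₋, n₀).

Answer: (3, 0, 2)

Derivation:
step 0: pivot 84 → sign +
step 1: pivot 1 → sign +
step 2: pivot 1/7 → sign +
step 3: row/col 3 already zero → sign 0
step 4: row/col 4 already zero → sign 0
signature = (3, 0, 2)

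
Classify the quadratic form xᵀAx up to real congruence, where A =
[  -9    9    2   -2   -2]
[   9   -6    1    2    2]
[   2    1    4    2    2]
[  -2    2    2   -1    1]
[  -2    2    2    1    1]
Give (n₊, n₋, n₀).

Answer: (2, 3, 0)

Derivation:
step 0: pivot -9 → sign −
step 1: pivot 3 → sign +
step 2: pivot 13/9 → sign +
step 3: pivot -29/13 → sign −
step 4: pivot -6/29 → sign −
signature = (2, 3, 0)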